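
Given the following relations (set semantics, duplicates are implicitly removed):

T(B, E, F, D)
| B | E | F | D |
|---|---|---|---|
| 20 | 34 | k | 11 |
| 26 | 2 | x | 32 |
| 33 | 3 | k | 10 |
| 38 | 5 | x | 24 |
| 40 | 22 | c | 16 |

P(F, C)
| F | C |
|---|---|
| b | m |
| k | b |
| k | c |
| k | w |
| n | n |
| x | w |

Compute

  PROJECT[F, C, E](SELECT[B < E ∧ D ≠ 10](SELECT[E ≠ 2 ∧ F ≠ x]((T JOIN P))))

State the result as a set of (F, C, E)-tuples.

Joining T and P on F yields {(20, 34, k, 11, b), (20, 34, k, 11, c), (20, 34, k, 11, w), (26, 2, x, 32, w), (33, 3, k, 10, b), (33, 3, k, 10, c), (33, 3, k, 10, w), (38, 5, x, 24, w)}.
Apply σ_{E ≠ 2 ∧ F ≠ x}; surviving tuples: {(20, 34, k, 11, b), (20, 34, k, 11, c), (20, 34, k, 11, w), (33, 3, k, 10, b), (33, 3, k, 10, c), (33, 3, k, 10, w)}
Apply σ_{B < E ∧ D ≠ 10}; surviving tuples: {(20, 34, k, 11, b), (20, 34, k, 11, c), (20, 34, k, 11, w)}
Projecting to F, C, E: {(k, b, 34), (k, c, 34), (k, w, 34)}

{(k, b, 34), (k, c, 34), (k, w, 34)}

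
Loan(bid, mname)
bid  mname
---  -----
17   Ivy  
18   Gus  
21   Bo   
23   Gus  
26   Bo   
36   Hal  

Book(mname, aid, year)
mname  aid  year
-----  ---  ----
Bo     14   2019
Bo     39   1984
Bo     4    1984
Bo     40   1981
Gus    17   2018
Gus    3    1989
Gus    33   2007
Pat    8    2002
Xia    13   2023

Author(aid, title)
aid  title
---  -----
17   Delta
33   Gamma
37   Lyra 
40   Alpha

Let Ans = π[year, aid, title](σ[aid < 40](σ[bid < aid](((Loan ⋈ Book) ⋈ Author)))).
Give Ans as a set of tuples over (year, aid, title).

Joining Loan and Book on mname yields {(18, Gus, 17, 2018), (18, Gus, 3, 1989), (18, Gus, 33, 2007), (21, Bo, 14, 2019), (21, Bo, 39, 1984), (21, Bo, 4, 1984), (21, Bo, 40, 1981), (23, Gus, 17, 2018), (23, Gus, 3, 1989), (23, Gus, 33, 2007), (26, Bo, 14, 2019), (26, Bo, 39, 1984), (26, Bo, 4, 1984), (26, Bo, 40, 1981)}.
Joining (Loan ⋈ Book) and Author on aid yields {(18, Gus, 17, 2018, Delta), (18, Gus, 33, 2007, Gamma), (21, Bo, 40, 1981, Alpha), (23, Gus, 17, 2018, Delta), (23, Gus, 33, 2007, Gamma), (26, Bo, 40, 1981, Alpha)}.
σ[bid < aid]: keep tuples satisfying bid < aid → {(18, Gus, 33, 2007, Gamma), (21, Bo, 40, 1981, Alpha), (23, Gus, 33, 2007, Gamma), (26, Bo, 40, 1981, Alpha)}
σ[aid < 40]: keep tuples satisfying aid < 40 → {(18, Gus, 33, 2007, Gamma), (23, Gus, 33, 2007, Gamma)}
π_{year, aid, title} gives {(2007, 33, Gamma)} (1 duplicate(s) eliminated).

{(2007, 33, Gamma)}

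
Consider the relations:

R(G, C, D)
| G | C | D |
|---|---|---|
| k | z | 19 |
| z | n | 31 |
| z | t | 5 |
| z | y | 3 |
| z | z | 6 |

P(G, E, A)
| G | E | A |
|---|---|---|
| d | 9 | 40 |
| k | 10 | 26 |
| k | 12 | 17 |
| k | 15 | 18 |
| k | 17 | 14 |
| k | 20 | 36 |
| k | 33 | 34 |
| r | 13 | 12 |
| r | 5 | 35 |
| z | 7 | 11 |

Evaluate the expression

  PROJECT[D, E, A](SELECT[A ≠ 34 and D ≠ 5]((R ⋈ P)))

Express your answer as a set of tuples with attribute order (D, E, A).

{(19, 10, 26), (19, 12, 17), (19, 15, 18), (19, 17, 14), (19, 20, 36), (3, 7, 11), (31, 7, 11), (6, 7, 11)}

Joining R and P on G yields {(k, z, 19, 10, 26), (k, z, 19, 12, 17), (k, z, 19, 15, 18), (k, z, 19, 17, 14), (k, z, 19, 20, 36), (k, z, 19, 33, 34), (z, n, 31, 7, 11), (z, t, 5, 7, 11), (z, y, 3, 7, 11), (z, z, 6, 7, 11)}.
σ[A ≠ 34 and D ≠ 5]: keep tuples satisfying A ≠ 34 and D ≠ 5 → {(k, z, 19, 10, 26), (k, z, 19, 12, 17), (k, z, 19, 15, 18), (k, z, 19, 17, 14), (k, z, 19, 20, 36), (z, n, 31, 7, 11), (z, y, 3, 7, 11), (z, z, 6, 7, 11)}
Projecting to D, E, A: {(19, 10, 26), (19, 12, 17), (19, 15, 18), (19, 17, 14), (19, 20, 36), (3, 7, 11), (31, 7, 11), (6, 7, 11)}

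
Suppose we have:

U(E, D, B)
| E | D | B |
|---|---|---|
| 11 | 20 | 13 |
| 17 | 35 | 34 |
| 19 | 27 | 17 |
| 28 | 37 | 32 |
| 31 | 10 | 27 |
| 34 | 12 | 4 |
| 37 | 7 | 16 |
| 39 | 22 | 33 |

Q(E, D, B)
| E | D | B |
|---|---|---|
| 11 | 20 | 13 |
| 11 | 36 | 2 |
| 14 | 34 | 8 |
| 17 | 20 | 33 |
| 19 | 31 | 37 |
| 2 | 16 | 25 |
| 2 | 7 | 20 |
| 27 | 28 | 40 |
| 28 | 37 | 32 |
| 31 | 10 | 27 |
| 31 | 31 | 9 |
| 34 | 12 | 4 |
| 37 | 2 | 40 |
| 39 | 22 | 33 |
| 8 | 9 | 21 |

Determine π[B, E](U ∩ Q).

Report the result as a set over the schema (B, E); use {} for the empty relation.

Taking the intersection: {(11, 20, 13), (28, 37, 32), (31, 10, 27), (34, 12, 4), (39, 22, 33)}
Projecting to B, E: {(13, 11), (27, 31), (32, 28), (33, 39), (4, 34)}

{(13, 11), (27, 31), (32, 28), (33, 39), (4, 34)}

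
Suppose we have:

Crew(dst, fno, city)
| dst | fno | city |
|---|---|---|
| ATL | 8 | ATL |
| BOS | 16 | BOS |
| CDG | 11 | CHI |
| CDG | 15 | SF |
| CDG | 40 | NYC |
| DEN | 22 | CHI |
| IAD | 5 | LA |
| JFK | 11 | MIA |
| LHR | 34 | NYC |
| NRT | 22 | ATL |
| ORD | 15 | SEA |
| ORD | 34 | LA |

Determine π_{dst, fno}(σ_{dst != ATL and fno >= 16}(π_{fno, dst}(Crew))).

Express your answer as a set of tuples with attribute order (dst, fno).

{(BOS, 16), (CDG, 40), (DEN, 22), (LHR, 34), (NRT, 22), (ORD, 34)}

Projecting to fno, dst: {(11, CDG), (11, JFK), (15, CDG), (15, ORD), (16, BOS), (22, DEN), (22, NRT), (34, LHR), (34, ORD), (40, CDG), (5, IAD), (8, ATL)}
Apply σ_{dst != ATL and fno >= 16}; surviving tuples: {(16, BOS), (22, DEN), (22, NRT), (34, LHR), (34, ORD), (40, CDG)}
Projecting to dst, fno: {(BOS, 16), (CDG, 40), (DEN, 22), (LHR, 34), (NRT, 22), (ORD, 34)}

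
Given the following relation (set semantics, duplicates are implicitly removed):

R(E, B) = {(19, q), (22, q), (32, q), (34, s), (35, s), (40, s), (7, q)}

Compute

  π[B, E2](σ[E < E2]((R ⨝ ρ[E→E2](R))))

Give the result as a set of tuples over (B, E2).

{(q, 19), (q, 22), (q, 32), (s, 35), (s, 40)}

ρ[E→E2]: schema becomes (E2, B); tuples unchanged.
Joining R and ρ[E→E2](R) on B yields {(19, q, 19), (19, q, 22), (19, q, 32), (19, q, 7), (22, q, 19), (22, q, 22), (22, q, 32), (22, q, 7), (32, q, 19), (32, q, 22), (32, q, 32), (32, q, 7), (34, s, 34), (34, s, 35), (34, s, 40), (35, s, 34), (35, s, 35), (35, s, 40), (40, s, 34), (40, s, 35), (40, s, 40), (7, q, 19), (7, q, 22), (7, q, 32), (7, q, 7)}.
σ[E < E2]: keep tuples satisfying E < E2 → {(19, q, 22), (19, q, 32), (22, q, 32), (34, s, 35), (34, s, 40), (35, s, 40), (7, q, 19), (7, q, 22), (7, q, 32)}
π_{B, E2} gives {(q, 19), (q, 22), (q, 32), (s, 35), (s, 40)} (4 duplicate(s) eliminated).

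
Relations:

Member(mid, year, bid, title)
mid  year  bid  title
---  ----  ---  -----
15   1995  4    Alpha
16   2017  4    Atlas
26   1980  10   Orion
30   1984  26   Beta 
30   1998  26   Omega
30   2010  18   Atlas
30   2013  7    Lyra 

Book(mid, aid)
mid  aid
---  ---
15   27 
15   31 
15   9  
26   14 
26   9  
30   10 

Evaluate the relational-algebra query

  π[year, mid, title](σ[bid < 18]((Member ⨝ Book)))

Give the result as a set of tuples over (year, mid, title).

{(1980, 26, Orion), (1995, 15, Alpha), (2013, 30, Lyra)}

Natural join on mid: {(15, 1995, 4, Alpha, 27), (15, 1995, 4, Alpha, 31), (15, 1995, 4, Alpha, 9), (26, 1980, 10, Orion, 14), (26, 1980, 10, Orion, 9), (30, 1984, 26, Beta, 10), (30, 1998, 26, Omega, 10), (30, 2010, 18, Atlas, 10), (30, 2013, 7, Lyra, 10)}
Apply σ_{bid < 18}; surviving tuples: {(15, 1995, 4, Alpha, 27), (15, 1995, 4, Alpha, 31), (15, 1995, 4, Alpha, 9), (26, 1980, 10, Orion, 14), (26, 1980, 10, Orion, 9), (30, 2013, 7, Lyra, 10)}
π[year, mid, title]: project onto (year, mid, title) (3 duplicate(s) eliminated) → {(1980, 26, Orion), (1995, 15, Alpha), (2013, 30, Lyra)}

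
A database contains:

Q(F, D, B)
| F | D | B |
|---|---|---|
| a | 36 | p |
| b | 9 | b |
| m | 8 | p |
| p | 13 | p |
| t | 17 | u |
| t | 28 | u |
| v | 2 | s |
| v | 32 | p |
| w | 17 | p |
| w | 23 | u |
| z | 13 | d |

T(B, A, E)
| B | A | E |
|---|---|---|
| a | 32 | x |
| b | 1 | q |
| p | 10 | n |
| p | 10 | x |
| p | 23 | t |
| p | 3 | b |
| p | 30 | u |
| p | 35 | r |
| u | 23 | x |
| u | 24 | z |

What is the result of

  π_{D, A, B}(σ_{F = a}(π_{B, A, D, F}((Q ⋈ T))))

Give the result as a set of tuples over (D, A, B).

Joining Q and T on B yields {(a, 36, p, 10, n), (a, 36, p, 10, x), (a, 36, p, 23, t), (a, 36, p, 3, b), (a, 36, p, 30, u), (a, 36, p, 35, r), (b, 9, b, 1, q), (m, 8, p, 10, n), (m, 8, p, 10, x), (m, 8, p, 23, t), (m, 8, p, 3, b), (m, 8, p, 30, u), (m, 8, p, 35, r), (p, 13, p, 10, n), (p, 13, p, 10, x), (p, 13, p, 23, t), (p, 13, p, 3, b), (p, 13, p, 30, u), (p, 13, p, 35, r), (t, 17, u, 23, x), (t, 17, u, 24, z), (t, 28, u, 23, x), (t, 28, u, 24, z), (v, 32, p, 10, n), (v, 32, p, 10, x), (v, 32, p, 23, t), (v, 32, p, 3, b), (v, 32, p, 30, u), (v, 32, p, 35, r), (w, 17, p, 10, n), (w, 17, p, 10, x), (w, 17, p, 23, t), (w, 17, p, 3, b), (w, 17, p, 30, u), (w, 17, p, 35, r), (w, 23, u, 23, x), (w, 23, u, 24, z)}.
Projecting to B, A, D, F (5 duplicate(s) eliminated): {(b, 1, 9, b), (p, 10, 13, p), (p, 10, 17, w), (p, 10, 32, v), (p, 10, 36, a), (p, 10, 8, m), (p, 23, 13, p), (p, 23, 17, w), (p, 23, 32, v), (p, 23, 36, a), (p, 23, 8, m), (p, 3, 13, p), (p, 3, 17, w), (p, 3, 32, v), (p, 3, 36, a), (p, 3, 8, m), (p, 30, 13, p), (p, 30, 17, w), (p, 30, 32, v), (p, 30, 36, a), (p, 30, 8, m), (p, 35, 13, p), (p, 35, 17, w), (p, 35, 32, v), (p, 35, 36, a), (p, 35, 8, m), (u, 23, 17, t), (u, 23, 23, w), (u, 23, 28, t), (u, 24, 17, t), (u, 24, 23, w), (u, 24, 28, t)}
Filtering on F = a leaves {(p, 10, 36, a), (p, 23, 36, a), (p, 3, 36, a), (p, 30, 36, a), (p, 35, 36, a)}.
Projecting to D, A, B: {(36, 10, p), (36, 23, p), (36, 3, p), (36, 30, p), (36, 35, p)}

{(36, 10, p), (36, 23, p), (36, 3, p), (36, 30, p), (36, 35, p)}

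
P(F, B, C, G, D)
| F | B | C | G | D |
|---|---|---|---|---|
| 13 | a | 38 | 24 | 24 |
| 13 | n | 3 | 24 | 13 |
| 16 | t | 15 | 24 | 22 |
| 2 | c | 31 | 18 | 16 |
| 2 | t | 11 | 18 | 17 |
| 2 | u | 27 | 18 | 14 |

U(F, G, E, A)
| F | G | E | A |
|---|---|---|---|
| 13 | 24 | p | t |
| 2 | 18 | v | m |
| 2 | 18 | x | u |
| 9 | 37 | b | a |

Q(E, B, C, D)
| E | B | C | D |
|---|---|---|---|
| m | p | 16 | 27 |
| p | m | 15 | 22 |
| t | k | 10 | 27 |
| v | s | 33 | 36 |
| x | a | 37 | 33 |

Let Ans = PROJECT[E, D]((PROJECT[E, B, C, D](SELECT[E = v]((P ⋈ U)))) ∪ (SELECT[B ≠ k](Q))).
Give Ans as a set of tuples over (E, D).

Joining P and U on F, G yields {(13, a, 38, 24, 24, p, t), (13, n, 3, 24, 13, p, t), (2, c, 31, 18, 16, v, m), (2, c, 31, 18, 16, x, u), (2, t, 11, 18, 17, v, m), (2, t, 11, 18, 17, x, u), (2, u, 27, 18, 14, v, m), (2, u, 27, 18, 14, x, u)}.
Filtering on E = v leaves {(2, c, 31, 18, 16, v, m), (2, t, 11, 18, 17, v, m), (2, u, 27, 18, 14, v, m)}.
Projecting to E, B, C, D: {(v, c, 31, 16), (v, t, 11, 17), (v, u, 27, 14)}
Filtering on B ≠ k leaves {(m, p, 16, 27), (p, m, 15, 22), (v, s, 33, 36), (x, a, 37, 33)}.
Taking the union: {(m, p, 16, 27), (p, m, 15, 22), (v, c, 31, 16), (v, s, 33, 36), (v, t, 11, 17), (v, u, 27, 14), (x, a, 37, 33)}
Projecting to E, D: {(m, 27), (p, 22), (v, 14), (v, 16), (v, 17), (v, 36), (x, 33)}

{(m, 27), (p, 22), (v, 14), (v, 16), (v, 17), (v, 36), (x, 33)}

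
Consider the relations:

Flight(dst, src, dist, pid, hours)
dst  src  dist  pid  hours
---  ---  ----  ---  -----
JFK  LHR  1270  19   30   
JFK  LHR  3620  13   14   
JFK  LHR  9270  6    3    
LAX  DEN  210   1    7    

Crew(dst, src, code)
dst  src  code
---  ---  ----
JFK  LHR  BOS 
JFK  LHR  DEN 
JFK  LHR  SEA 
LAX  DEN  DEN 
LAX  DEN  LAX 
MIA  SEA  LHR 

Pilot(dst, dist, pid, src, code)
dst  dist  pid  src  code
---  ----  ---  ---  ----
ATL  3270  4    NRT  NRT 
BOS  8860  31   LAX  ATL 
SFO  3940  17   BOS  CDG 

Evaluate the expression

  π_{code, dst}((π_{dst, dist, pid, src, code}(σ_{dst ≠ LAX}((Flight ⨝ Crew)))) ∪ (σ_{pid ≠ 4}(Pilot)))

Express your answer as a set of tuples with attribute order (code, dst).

{(ATL, BOS), (BOS, JFK), (CDG, SFO), (DEN, JFK), (SEA, JFK)}

Flight ⋈ Crew (natural join on dst, src): {(JFK, LHR, 1270, 19, 30, BOS), (JFK, LHR, 1270, 19, 30, DEN), (JFK, LHR, 1270, 19, 30, SEA), (JFK, LHR, 3620, 13, 14, BOS), (JFK, LHR, 3620, 13, 14, DEN), (JFK, LHR, 3620, 13, 14, SEA), (JFK, LHR, 9270, 6, 3, BOS), (JFK, LHR, 9270, 6, 3, DEN), (JFK, LHR, 9270, 6, 3, SEA), (LAX, DEN, 210, 1, 7, DEN), (LAX, DEN, 210, 1, 7, LAX)}
Apply σ_{dst ≠ LAX}; surviving tuples: {(JFK, LHR, 1270, 19, 30, BOS), (JFK, LHR, 1270, 19, 30, DEN), (JFK, LHR, 1270, 19, 30, SEA), (JFK, LHR, 3620, 13, 14, BOS), (JFK, LHR, 3620, 13, 14, DEN), (JFK, LHR, 3620, 13, 14, SEA), (JFK, LHR, 9270, 6, 3, BOS), (JFK, LHR, 9270, 6, 3, DEN), (JFK, LHR, 9270, 6, 3, SEA)}
π[dst, dist, pid, src, code]: project onto (dst, dist, pid, src, code) → {(JFK, 1270, 19, LHR, BOS), (JFK, 1270, 19, LHR, DEN), (JFK, 1270, 19, LHR, SEA), (JFK, 3620, 13, LHR, BOS), (JFK, 3620, 13, LHR, DEN), (JFK, 3620, 13, LHR, SEA), (JFK, 9270, 6, LHR, BOS), (JFK, 9270, 6, LHR, DEN), (JFK, 9270, 6, LHR, SEA)}
Apply σ_{pid ≠ 4}; surviving tuples: {(BOS, 8860, 31, LAX, ATL), (SFO, 3940, 17, BOS, CDG)}
Union: {(JFK, 1270, 19, LHR, BOS), (JFK, 1270, 19, LHR, DEN), (JFK, 1270, 19, LHR, SEA), (JFK, 3620, 13, LHR, BOS), (JFK, 3620, 13, LHR, DEN), (JFK, 3620, 13, LHR, SEA), (JFK, 9270, 6, LHR, BOS), (JFK, 9270, 6, LHR, DEN), (JFK, 9270, 6, LHR, SEA)} with {(BOS, 8860, 31, LAX, ATL), (SFO, 3940, 17, BOS, CDG)} → {(BOS, 8860, 31, LAX, ATL), (JFK, 1270, 19, LHR, BOS), (JFK, 1270, 19, LHR, DEN), (JFK, 1270, 19, LHR, SEA), (JFK, 3620, 13, LHR, BOS), (JFK, 3620, 13, LHR, DEN), (JFK, 3620, 13, LHR, SEA), (JFK, 9270, 6, LHR, BOS), (JFK, 9270, 6, LHR, DEN), (JFK, 9270, 6, LHR, SEA), (SFO, 3940, 17, BOS, CDG)}
π[code, dst]: project onto (code, dst) (6 duplicate(s) eliminated) → {(ATL, BOS), (BOS, JFK), (CDG, SFO), (DEN, JFK), (SEA, JFK)}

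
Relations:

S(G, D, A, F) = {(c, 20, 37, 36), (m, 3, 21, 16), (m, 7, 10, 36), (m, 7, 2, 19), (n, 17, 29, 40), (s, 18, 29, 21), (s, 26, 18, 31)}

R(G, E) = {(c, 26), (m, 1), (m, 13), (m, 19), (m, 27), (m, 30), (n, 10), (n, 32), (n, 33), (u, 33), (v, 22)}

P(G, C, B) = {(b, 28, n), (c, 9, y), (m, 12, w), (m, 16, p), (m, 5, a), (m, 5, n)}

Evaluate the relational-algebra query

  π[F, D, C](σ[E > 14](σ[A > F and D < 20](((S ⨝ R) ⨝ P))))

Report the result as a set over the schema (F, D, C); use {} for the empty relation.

Joining S and R on G yields {(c, 20, 37, 36, 26), (m, 3, 21, 16, 1), (m, 3, 21, 16, 13), (m, 3, 21, 16, 19), (m, 3, 21, 16, 27), (m, 3, 21, 16, 30), (m, 7, 10, 36, 1), (m, 7, 10, 36, 13), (m, 7, 10, 36, 19), (m, 7, 10, 36, 27), (m, 7, 10, 36, 30), (m, 7, 2, 19, 1), (m, 7, 2, 19, 13), (m, 7, 2, 19, 19), (m, 7, 2, 19, 27), (m, 7, 2, 19, 30), (n, 17, 29, 40, 10), (n, 17, 29, 40, 32), (n, 17, 29, 40, 33)}.
Joining (S ⨝ R) and P on G yields {(c, 20, 37, 36, 26, 9, y), (m, 3, 21, 16, 1, 12, w), (m, 3, 21, 16, 1, 16, p), (m, 3, 21, 16, 1, 5, a), (m, 3, 21, 16, 1, 5, n), (m, 3, 21, 16, 13, 12, w), (m, 3, 21, 16, 13, 16, p), (m, 3, 21, 16, 13, 5, a), (m, 3, 21, 16, 13, 5, n), (m, 3, 21, 16, 19, 12, w), (m, 3, 21, 16, 19, 16, p), (m, 3, 21, 16, 19, 5, a), (m, 3, 21, 16, 19, 5, n), (m, 3, 21, 16, 27, 12, w), (m, 3, 21, 16, 27, 16, p), (m, 3, 21, 16, 27, 5, a), (m, 3, 21, 16, 27, 5, n), (m, 3, 21, 16, 30, 12, w), (m, 3, 21, 16, 30, 16, p), (m, 3, 21, 16, 30, 5, a), (m, 3, 21, 16, 30, 5, n), (m, 7, 10, 36, 1, 12, w), (m, 7, 10, 36, 1, 16, p), (m, 7, 10, 36, 1, 5, a), (m, 7, 10, 36, 1, 5, n), (m, 7, 10, 36, 13, 12, w), (m, 7, 10, 36, 13, 16, p), (m, 7, 10, 36, 13, 5, a), (m, 7, 10, 36, 13, 5, n), (m, 7, 10, 36, 19, 12, w), (m, 7, 10, 36, 19, 16, p), (m, 7, 10, 36, 19, 5, a), (m, 7, 10, 36, 19, 5, n), (m, 7, 10, 36, 27, 12, w), (m, 7, 10, 36, 27, 16, p), (m, 7, 10, 36, 27, 5, a), (m, 7, 10, 36, 27, 5, n), (m, 7, 10, 36, 30, 12, w), (m, 7, 10, 36, 30, 16, p), (m, 7, 10, 36, 30, 5, a), (m, 7, 10, 36, 30, 5, n), (m, 7, 2, 19, 1, 12, w), (m, 7, 2, 19, 1, 16, p), (m, 7, 2, 19, 1, 5, a), (m, 7, 2, 19, 1, 5, n), (m, 7, 2, 19, 13, 12, w), (m, 7, 2, 19, 13, 16, p), (m, 7, 2, 19, 13, 5, a), (m, 7, 2, 19, 13, 5, n), (m, 7, 2, 19, 19, 12, w), (m, 7, 2, 19, 19, 16, p), (m, 7, 2, 19, 19, 5, a), (m, 7, 2, 19, 19, 5, n), (m, 7, 2, 19, 27, 12, w), (m, 7, 2, 19, 27, 16, p), (m, 7, 2, 19, 27, 5, a), (m, 7, 2, 19, 27, 5, n), (m, 7, 2, 19, 30, 12, w), (m, 7, 2, 19, 30, 16, p), (m, 7, 2, 19, 30, 5, a), (m, 7, 2, 19, 30, 5, n)}.
Apply σ_{A > F and D < 20}; surviving tuples: {(m, 3, 21, 16, 1, 12, w), (m, 3, 21, 16, 1, 16, p), (m, 3, 21, 16, 1, 5, a), (m, 3, 21, 16, 1, 5, n), (m, 3, 21, 16, 13, 12, w), (m, 3, 21, 16, 13, 16, p), (m, 3, 21, 16, 13, 5, a), (m, 3, 21, 16, 13, 5, n), (m, 3, 21, 16, 19, 12, w), (m, 3, 21, 16, 19, 16, p), (m, 3, 21, 16, 19, 5, a), (m, 3, 21, 16, 19, 5, n), (m, 3, 21, 16, 27, 12, w), (m, 3, 21, 16, 27, 16, p), (m, 3, 21, 16, 27, 5, a), (m, 3, 21, 16, 27, 5, n), (m, 3, 21, 16, 30, 12, w), (m, 3, 21, 16, 30, 16, p), (m, 3, 21, 16, 30, 5, a), (m, 3, 21, 16, 30, 5, n)}
Apply σ_{E > 14}; surviving tuples: {(m, 3, 21, 16, 19, 12, w), (m, 3, 21, 16, 19, 16, p), (m, 3, 21, 16, 19, 5, a), (m, 3, 21, 16, 19, 5, n), (m, 3, 21, 16, 27, 12, w), (m, 3, 21, 16, 27, 16, p), (m, 3, 21, 16, 27, 5, a), (m, 3, 21, 16, 27, 5, n), (m, 3, 21, 16, 30, 12, w), (m, 3, 21, 16, 30, 16, p), (m, 3, 21, 16, 30, 5, a), (m, 3, 21, 16, 30, 5, n)}
Projecting to F, D, C (9 duplicate(s) eliminated): {(16, 3, 12), (16, 3, 16), (16, 3, 5)}

{(16, 3, 12), (16, 3, 16), (16, 3, 5)}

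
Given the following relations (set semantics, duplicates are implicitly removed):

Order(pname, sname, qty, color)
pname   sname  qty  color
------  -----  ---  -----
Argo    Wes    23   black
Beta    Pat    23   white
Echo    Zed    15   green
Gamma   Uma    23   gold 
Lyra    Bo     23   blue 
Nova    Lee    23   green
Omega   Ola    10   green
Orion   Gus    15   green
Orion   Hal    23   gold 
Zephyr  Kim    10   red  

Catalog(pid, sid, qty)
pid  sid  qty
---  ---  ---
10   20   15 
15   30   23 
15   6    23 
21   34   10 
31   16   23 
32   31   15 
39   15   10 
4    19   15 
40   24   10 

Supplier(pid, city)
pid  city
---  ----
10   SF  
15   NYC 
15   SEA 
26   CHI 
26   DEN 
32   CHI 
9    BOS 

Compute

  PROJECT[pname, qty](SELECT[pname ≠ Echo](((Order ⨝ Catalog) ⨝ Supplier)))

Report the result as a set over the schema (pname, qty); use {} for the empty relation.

{(Argo, 23), (Beta, 23), (Gamma, 23), (Lyra, 23), (Nova, 23), (Orion, 15), (Orion, 23)}

Joining Order and Catalog on qty yields {(Argo, Wes, 23, black, 15, 30), (Argo, Wes, 23, black, 15, 6), (Argo, Wes, 23, black, 31, 16), (Beta, Pat, 23, white, 15, 30), (Beta, Pat, 23, white, 15, 6), (Beta, Pat, 23, white, 31, 16), (Echo, Zed, 15, green, 10, 20), (Echo, Zed, 15, green, 32, 31), (Echo, Zed, 15, green, 4, 19), (Gamma, Uma, 23, gold, 15, 30), (Gamma, Uma, 23, gold, 15, 6), (Gamma, Uma, 23, gold, 31, 16), (Lyra, Bo, 23, blue, 15, 30), (Lyra, Bo, 23, blue, 15, 6), (Lyra, Bo, 23, blue, 31, 16), (Nova, Lee, 23, green, 15, 30), (Nova, Lee, 23, green, 15, 6), (Nova, Lee, 23, green, 31, 16), (Omega, Ola, 10, green, 21, 34), (Omega, Ola, 10, green, 39, 15), (Omega, Ola, 10, green, 40, 24), (Orion, Gus, 15, green, 10, 20), (Orion, Gus, 15, green, 32, 31), (Orion, Gus, 15, green, 4, 19), (Orion, Hal, 23, gold, 15, 30), (Orion, Hal, 23, gold, 15, 6), (Orion, Hal, 23, gold, 31, 16), (Zephyr, Kim, 10, red, 21, 34), (Zephyr, Kim, 10, red, 39, 15), (Zephyr, Kim, 10, red, 40, 24)}.
Joining (Order ⨝ Catalog) and Supplier on pid yields {(Argo, Wes, 23, black, 15, 30, NYC), (Argo, Wes, 23, black, 15, 30, SEA), (Argo, Wes, 23, black, 15, 6, NYC), (Argo, Wes, 23, black, 15, 6, SEA), (Beta, Pat, 23, white, 15, 30, NYC), (Beta, Pat, 23, white, 15, 30, SEA), (Beta, Pat, 23, white, 15, 6, NYC), (Beta, Pat, 23, white, 15, 6, SEA), (Echo, Zed, 15, green, 10, 20, SF), (Echo, Zed, 15, green, 32, 31, CHI), (Gamma, Uma, 23, gold, 15, 30, NYC), (Gamma, Uma, 23, gold, 15, 30, SEA), (Gamma, Uma, 23, gold, 15, 6, NYC), (Gamma, Uma, 23, gold, 15, 6, SEA), (Lyra, Bo, 23, blue, 15, 30, NYC), (Lyra, Bo, 23, blue, 15, 30, SEA), (Lyra, Bo, 23, blue, 15, 6, NYC), (Lyra, Bo, 23, blue, 15, 6, SEA), (Nova, Lee, 23, green, 15, 30, NYC), (Nova, Lee, 23, green, 15, 30, SEA), (Nova, Lee, 23, green, 15, 6, NYC), (Nova, Lee, 23, green, 15, 6, SEA), (Orion, Gus, 15, green, 10, 20, SF), (Orion, Gus, 15, green, 32, 31, CHI), (Orion, Hal, 23, gold, 15, 30, NYC), (Orion, Hal, 23, gold, 15, 30, SEA), (Orion, Hal, 23, gold, 15, 6, NYC), (Orion, Hal, 23, gold, 15, 6, SEA)}.
Filtering on pname ≠ Echo leaves {(Argo, Wes, 23, black, 15, 30, NYC), (Argo, Wes, 23, black, 15, 30, SEA), (Argo, Wes, 23, black, 15, 6, NYC), (Argo, Wes, 23, black, 15, 6, SEA), (Beta, Pat, 23, white, 15, 30, NYC), (Beta, Pat, 23, white, 15, 30, SEA), (Beta, Pat, 23, white, 15, 6, NYC), (Beta, Pat, 23, white, 15, 6, SEA), (Gamma, Uma, 23, gold, 15, 30, NYC), (Gamma, Uma, 23, gold, 15, 30, SEA), (Gamma, Uma, 23, gold, 15, 6, NYC), (Gamma, Uma, 23, gold, 15, 6, SEA), (Lyra, Bo, 23, blue, 15, 30, NYC), (Lyra, Bo, 23, blue, 15, 30, SEA), (Lyra, Bo, 23, blue, 15, 6, NYC), (Lyra, Bo, 23, blue, 15, 6, SEA), (Nova, Lee, 23, green, 15, 30, NYC), (Nova, Lee, 23, green, 15, 30, SEA), (Nova, Lee, 23, green, 15, 6, NYC), (Nova, Lee, 23, green, 15, 6, SEA), (Orion, Gus, 15, green, 10, 20, SF), (Orion, Gus, 15, green, 32, 31, CHI), (Orion, Hal, 23, gold, 15, 30, NYC), (Orion, Hal, 23, gold, 15, 30, SEA), (Orion, Hal, 23, gold, 15, 6, NYC), (Orion, Hal, 23, gold, 15, 6, SEA)}.
Projecting to pname, qty (19 duplicate(s) eliminated): {(Argo, 23), (Beta, 23), (Gamma, 23), (Lyra, 23), (Nova, 23), (Orion, 15), (Orion, 23)}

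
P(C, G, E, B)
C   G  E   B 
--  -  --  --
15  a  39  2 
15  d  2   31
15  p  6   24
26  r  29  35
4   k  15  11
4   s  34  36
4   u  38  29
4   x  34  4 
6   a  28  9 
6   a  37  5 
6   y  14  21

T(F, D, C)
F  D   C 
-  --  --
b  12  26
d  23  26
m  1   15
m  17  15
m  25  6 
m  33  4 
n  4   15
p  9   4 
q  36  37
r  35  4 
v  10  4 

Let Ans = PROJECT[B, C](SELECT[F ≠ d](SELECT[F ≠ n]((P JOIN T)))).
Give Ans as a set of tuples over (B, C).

Joining P and T on C yields {(15, a, 39, 2, m, 1), (15, a, 39, 2, m, 17), (15, a, 39, 2, n, 4), (15, d, 2, 31, m, 1), (15, d, 2, 31, m, 17), (15, d, 2, 31, n, 4), (15, p, 6, 24, m, 1), (15, p, 6, 24, m, 17), (15, p, 6, 24, n, 4), (26, r, 29, 35, b, 12), (26, r, 29, 35, d, 23), (4, k, 15, 11, m, 33), (4, k, 15, 11, p, 9), (4, k, 15, 11, r, 35), (4, k, 15, 11, v, 10), (4, s, 34, 36, m, 33), (4, s, 34, 36, p, 9), (4, s, 34, 36, r, 35), (4, s, 34, 36, v, 10), (4, u, 38, 29, m, 33), (4, u, 38, 29, p, 9), (4, u, 38, 29, r, 35), (4, u, 38, 29, v, 10), (4, x, 34, 4, m, 33), (4, x, 34, 4, p, 9), (4, x, 34, 4, r, 35), (4, x, 34, 4, v, 10), (6, a, 28, 9, m, 25), (6, a, 37, 5, m, 25), (6, y, 14, 21, m, 25)}.
Selection F ≠ n: {(15, a, 39, 2, m, 1), (15, a, 39, 2, m, 17), (15, d, 2, 31, m, 1), (15, d, 2, 31, m, 17), (15, p, 6, 24, m, 1), (15, p, 6, 24, m, 17), (26, r, 29, 35, b, 12), (26, r, 29, 35, d, 23), (4, k, 15, 11, m, 33), (4, k, 15, 11, p, 9), (4, k, 15, 11, r, 35), (4, k, 15, 11, v, 10), (4, s, 34, 36, m, 33), (4, s, 34, 36, p, 9), (4, s, 34, 36, r, 35), (4, s, 34, 36, v, 10), (4, u, 38, 29, m, 33), (4, u, 38, 29, p, 9), (4, u, 38, 29, r, 35), (4, u, 38, 29, v, 10), (4, x, 34, 4, m, 33), (4, x, 34, 4, p, 9), (4, x, 34, 4, r, 35), (4, x, 34, 4, v, 10), (6, a, 28, 9, m, 25), (6, a, 37, 5, m, 25), (6, y, 14, 21, m, 25)}
Selection F ≠ d: {(15, a, 39, 2, m, 1), (15, a, 39, 2, m, 17), (15, d, 2, 31, m, 1), (15, d, 2, 31, m, 17), (15, p, 6, 24, m, 1), (15, p, 6, 24, m, 17), (26, r, 29, 35, b, 12), (4, k, 15, 11, m, 33), (4, k, 15, 11, p, 9), (4, k, 15, 11, r, 35), (4, k, 15, 11, v, 10), (4, s, 34, 36, m, 33), (4, s, 34, 36, p, 9), (4, s, 34, 36, r, 35), (4, s, 34, 36, v, 10), (4, u, 38, 29, m, 33), (4, u, 38, 29, p, 9), (4, u, 38, 29, r, 35), (4, u, 38, 29, v, 10), (4, x, 34, 4, m, 33), (4, x, 34, 4, p, 9), (4, x, 34, 4, r, 35), (4, x, 34, 4, v, 10), (6, a, 28, 9, m, 25), (6, a, 37, 5, m, 25), (6, y, 14, 21, m, 25)}
Keep only column(s) B, C (15 duplicate(s) eliminated): {(11, 4), (2, 15), (21, 6), (24, 15), (29, 4), (31, 15), (35, 26), (36, 4), (4, 4), (5, 6), (9, 6)}

{(11, 4), (2, 15), (21, 6), (24, 15), (29, 4), (31, 15), (35, 26), (36, 4), (4, 4), (5, 6), (9, 6)}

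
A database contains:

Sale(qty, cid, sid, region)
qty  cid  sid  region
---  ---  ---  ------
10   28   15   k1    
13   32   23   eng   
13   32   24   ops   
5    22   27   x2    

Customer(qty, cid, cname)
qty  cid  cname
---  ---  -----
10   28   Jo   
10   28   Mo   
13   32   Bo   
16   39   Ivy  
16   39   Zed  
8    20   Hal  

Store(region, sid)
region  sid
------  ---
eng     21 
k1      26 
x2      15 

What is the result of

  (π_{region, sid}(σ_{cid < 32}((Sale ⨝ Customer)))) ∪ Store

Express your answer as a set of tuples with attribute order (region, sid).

Joining Sale and Customer on qty, cid yields {(10, 28, 15, k1, Jo), (10, 28, 15, k1, Mo), (13, 32, 23, eng, Bo), (13, 32, 24, ops, Bo)}.
Filtering on cid < 32 leaves {(10, 28, 15, k1, Jo), (10, 28, 15, k1, Mo)}.
Keep only column(s) region, sid (1 duplicate(s) eliminated): {(k1, 15)}
Union: {(k1, 15)} with {(eng, 21), (k1, 26), (x2, 15)} → {(eng, 21), (k1, 15), (k1, 26), (x2, 15)}

{(eng, 21), (k1, 15), (k1, 26), (x2, 15)}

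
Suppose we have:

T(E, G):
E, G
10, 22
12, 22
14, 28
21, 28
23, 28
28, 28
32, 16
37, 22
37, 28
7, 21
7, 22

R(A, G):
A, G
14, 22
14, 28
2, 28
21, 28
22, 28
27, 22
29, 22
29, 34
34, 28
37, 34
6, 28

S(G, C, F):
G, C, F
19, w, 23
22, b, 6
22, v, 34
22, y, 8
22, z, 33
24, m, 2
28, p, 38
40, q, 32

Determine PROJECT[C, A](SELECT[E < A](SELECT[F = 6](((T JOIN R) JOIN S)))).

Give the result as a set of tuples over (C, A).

Joining T and R on G yields {(10, 22, 14), (10, 22, 27), (10, 22, 29), (12, 22, 14), (12, 22, 27), (12, 22, 29), (14, 28, 14), (14, 28, 2), (14, 28, 21), (14, 28, 22), (14, 28, 34), (14, 28, 6), (21, 28, 14), (21, 28, 2), (21, 28, 21), (21, 28, 22), (21, 28, 34), (21, 28, 6), (23, 28, 14), (23, 28, 2), (23, 28, 21), (23, 28, 22), (23, 28, 34), (23, 28, 6), (28, 28, 14), (28, 28, 2), (28, 28, 21), (28, 28, 22), (28, 28, 34), (28, 28, 6), (37, 22, 14), (37, 22, 27), (37, 22, 29), (37, 28, 14), (37, 28, 2), (37, 28, 21), (37, 28, 22), (37, 28, 34), (37, 28, 6), (7, 22, 14), (7, 22, 27), (7, 22, 29)}.
Joining (T JOIN R) and S on G yields {(10, 22, 14, b, 6), (10, 22, 14, v, 34), (10, 22, 14, y, 8), (10, 22, 14, z, 33), (10, 22, 27, b, 6), (10, 22, 27, v, 34), (10, 22, 27, y, 8), (10, 22, 27, z, 33), (10, 22, 29, b, 6), (10, 22, 29, v, 34), (10, 22, 29, y, 8), (10, 22, 29, z, 33), (12, 22, 14, b, 6), (12, 22, 14, v, 34), (12, 22, 14, y, 8), (12, 22, 14, z, 33), (12, 22, 27, b, 6), (12, 22, 27, v, 34), (12, 22, 27, y, 8), (12, 22, 27, z, 33), (12, 22, 29, b, 6), (12, 22, 29, v, 34), (12, 22, 29, y, 8), (12, 22, 29, z, 33), (14, 28, 14, p, 38), (14, 28, 2, p, 38), (14, 28, 21, p, 38), (14, 28, 22, p, 38), (14, 28, 34, p, 38), (14, 28, 6, p, 38), (21, 28, 14, p, 38), (21, 28, 2, p, 38), (21, 28, 21, p, 38), (21, 28, 22, p, 38), (21, 28, 34, p, 38), (21, 28, 6, p, 38), (23, 28, 14, p, 38), (23, 28, 2, p, 38), (23, 28, 21, p, 38), (23, 28, 22, p, 38), (23, 28, 34, p, 38), (23, 28, 6, p, 38), (28, 28, 14, p, 38), (28, 28, 2, p, 38), (28, 28, 21, p, 38), (28, 28, 22, p, 38), (28, 28, 34, p, 38), (28, 28, 6, p, 38), (37, 22, 14, b, 6), (37, 22, 14, v, 34), (37, 22, 14, y, 8), (37, 22, 14, z, 33), (37, 22, 27, b, 6), (37, 22, 27, v, 34), (37, 22, 27, y, 8), (37, 22, 27, z, 33), (37, 22, 29, b, 6), (37, 22, 29, v, 34), (37, 22, 29, y, 8), (37, 22, 29, z, 33), (37, 28, 14, p, 38), (37, 28, 2, p, 38), (37, 28, 21, p, 38), (37, 28, 22, p, 38), (37, 28, 34, p, 38), (37, 28, 6, p, 38), (7, 22, 14, b, 6), (7, 22, 14, v, 34), (7, 22, 14, y, 8), (7, 22, 14, z, 33), (7, 22, 27, b, 6), (7, 22, 27, v, 34), (7, 22, 27, y, 8), (7, 22, 27, z, 33), (7, 22, 29, b, 6), (7, 22, 29, v, 34), (7, 22, 29, y, 8), (7, 22, 29, z, 33)}.
Filtering on F = 6 leaves {(10, 22, 14, b, 6), (10, 22, 27, b, 6), (10, 22, 29, b, 6), (12, 22, 14, b, 6), (12, 22, 27, b, 6), (12, 22, 29, b, 6), (37, 22, 14, b, 6), (37, 22, 27, b, 6), (37, 22, 29, b, 6), (7, 22, 14, b, 6), (7, 22, 27, b, 6), (7, 22, 29, b, 6)}.
Filtering on E < A leaves {(10, 22, 14, b, 6), (10, 22, 27, b, 6), (10, 22, 29, b, 6), (12, 22, 14, b, 6), (12, 22, 27, b, 6), (12, 22, 29, b, 6), (7, 22, 14, b, 6), (7, 22, 27, b, 6), (7, 22, 29, b, 6)}.
Projecting to C, A (6 duplicate(s) eliminated): {(b, 14), (b, 27), (b, 29)}

{(b, 14), (b, 27), (b, 29)}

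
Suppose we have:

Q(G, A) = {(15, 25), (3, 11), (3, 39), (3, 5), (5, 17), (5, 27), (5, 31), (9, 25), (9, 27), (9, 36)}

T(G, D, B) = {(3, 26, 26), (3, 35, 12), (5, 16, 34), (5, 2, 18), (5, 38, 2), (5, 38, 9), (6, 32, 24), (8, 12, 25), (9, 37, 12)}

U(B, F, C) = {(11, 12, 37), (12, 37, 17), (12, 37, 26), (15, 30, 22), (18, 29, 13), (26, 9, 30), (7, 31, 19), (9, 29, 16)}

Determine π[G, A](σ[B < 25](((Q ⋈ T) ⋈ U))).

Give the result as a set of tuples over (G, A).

Q ⋈ T (natural join on G): {(3, 11, 26, 26), (3, 11, 35, 12), (3, 39, 26, 26), (3, 39, 35, 12), (3, 5, 26, 26), (3, 5, 35, 12), (5, 17, 16, 34), (5, 17, 2, 18), (5, 17, 38, 2), (5, 17, 38, 9), (5, 27, 16, 34), (5, 27, 2, 18), (5, 27, 38, 2), (5, 27, 38, 9), (5, 31, 16, 34), (5, 31, 2, 18), (5, 31, 38, 2), (5, 31, 38, 9), (9, 25, 37, 12), (9, 27, 37, 12), (9, 36, 37, 12)}
(Q ⋈ T) ⋈ U (natural join on B): {(3, 11, 26, 26, 9, 30), (3, 11, 35, 12, 37, 17), (3, 11, 35, 12, 37, 26), (3, 39, 26, 26, 9, 30), (3, 39, 35, 12, 37, 17), (3, 39, 35, 12, 37, 26), (3, 5, 26, 26, 9, 30), (3, 5, 35, 12, 37, 17), (3, 5, 35, 12, 37, 26), (5, 17, 2, 18, 29, 13), (5, 17, 38, 9, 29, 16), (5, 27, 2, 18, 29, 13), (5, 27, 38, 9, 29, 16), (5, 31, 2, 18, 29, 13), (5, 31, 38, 9, 29, 16), (9, 25, 37, 12, 37, 17), (9, 25, 37, 12, 37, 26), (9, 27, 37, 12, 37, 17), (9, 27, 37, 12, 37, 26), (9, 36, 37, 12, 37, 17), (9, 36, 37, 12, 37, 26)}
Filtering on B < 25 leaves {(3, 11, 35, 12, 37, 17), (3, 11, 35, 12, 37, 26), (3, 39, 35, 12, 37, 17), (3, 39, 35, 12, 37, 26), (3, 5, 35, 12, 37, 17), (3, 5, 35, 12, 37, 26), (5, 17, 2, 18, 29, 13), (5, 17, 38, 9, 29, 16), (5, 27, 2, 18, 29, 13), (5, 27, 38, 9, 29, 16), (5, 31, 2, 18, 29, 13), (5, 31, 38, 9, 29, 16), (9, 25, 37, 12, 37, 17), (9, 25, 37, 12, 37, 26), (9, 27, 37, 12, 37, 17), (9, 27, 37, 12, 37, 26), (9, 36, 37, 12, 37, 17), (9, 36, 37, 12, 37, 26)}.
π[G, A]: project onto (G, A) (9 duplicate(s) eliminated) → {(3, 11), (3, 39), (3, 5), (5, 17), (5, 27), (5, 31), (9, 25), (9, 27), (9, 36)}

{(3, 11), (3, 39), (3, 5), (5, 17), (5, 27), (5, 31), (9, 25), (9, 27), (9, 36)}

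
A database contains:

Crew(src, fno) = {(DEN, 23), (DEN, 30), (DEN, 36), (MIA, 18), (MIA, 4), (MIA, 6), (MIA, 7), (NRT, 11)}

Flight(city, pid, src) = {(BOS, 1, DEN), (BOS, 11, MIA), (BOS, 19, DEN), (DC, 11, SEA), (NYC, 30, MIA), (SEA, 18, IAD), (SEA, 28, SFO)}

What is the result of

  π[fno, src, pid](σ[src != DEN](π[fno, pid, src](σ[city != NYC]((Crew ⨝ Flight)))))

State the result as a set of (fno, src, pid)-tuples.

{(18, MIA, 11), (4, MIA, 11), (6, MIA, 11), (7, MIA, 11)}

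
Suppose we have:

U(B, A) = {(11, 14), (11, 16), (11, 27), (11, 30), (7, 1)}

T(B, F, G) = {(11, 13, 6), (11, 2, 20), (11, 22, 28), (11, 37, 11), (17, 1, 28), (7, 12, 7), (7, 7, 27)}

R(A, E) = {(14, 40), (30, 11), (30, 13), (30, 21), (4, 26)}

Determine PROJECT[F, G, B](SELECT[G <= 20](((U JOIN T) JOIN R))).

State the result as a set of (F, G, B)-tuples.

{(13, 6, 11), (2, 20, 11), (37, 11, 11)}

Natural join on B: {(11, 14, 13, 6), (11, 14, 2, 20), (11, 14, 22, 28), (11, 14, 37, 11), (11, 16, 13, 6), (11, 16, 2, 20), (11, 16, 22, 28), (11, 16, 37, 11), (11, 27, 13, 6), (11, 27, 2, 20), (11, 27, 22, 28), (11, 27, 37, 11), (11, 30, 13, 6), (11, 30, 2, 20), (11, 30, 22, 28), (11, 30, 37, 11), (7, 1, 12, 7), (7, 1, 7, 27)}
Natural join on A: {(11, 14, 13, 6, 40), (11, 14, 2, 20, 40), (11, 14, 22, 28, 40), (11, 14, 37, 11, 40), (11, 30, 13, 6, 11), (11, 30, 13, 6, 13), (11, 30, 13, 6, 21), (11, 30, 2, 20, 11), (11, 30, 2, 20, 13), (11, 30, 2, 20, 21), (11, 30, 22, 28, 11), (11, 30, 22, 28, 13), (11, 30, 22, 28, 21), (11, 30, 37, 11, 11), (11, 30, 37, 11, 13), (11, 30, 37, 11, 21)}
Filtering on G <= 20 leaves {(11, 14, 13, 6, 40), (11, 14, 2, 20, 40), (11, 14, 37, 11, 40), (11, 30, 13, 6, 11), (11, 30, 13, 6, 13), (11, 30, 13, 6, 21), (11, 30, 2, 20, 11), (11, 30, 2, 20, 13), (11, 30, 2, 20, 21), (11, 30, 37, 11, 11), (11, 30, 37, 11, 13), (11, 30, 37, 11, 21)}.
π[F, G, B]: project onto (F, G, B) (9 duplicate(s) eliminated) → {(13, 6, 11), (2, 20, 11), (37, 11, 11)}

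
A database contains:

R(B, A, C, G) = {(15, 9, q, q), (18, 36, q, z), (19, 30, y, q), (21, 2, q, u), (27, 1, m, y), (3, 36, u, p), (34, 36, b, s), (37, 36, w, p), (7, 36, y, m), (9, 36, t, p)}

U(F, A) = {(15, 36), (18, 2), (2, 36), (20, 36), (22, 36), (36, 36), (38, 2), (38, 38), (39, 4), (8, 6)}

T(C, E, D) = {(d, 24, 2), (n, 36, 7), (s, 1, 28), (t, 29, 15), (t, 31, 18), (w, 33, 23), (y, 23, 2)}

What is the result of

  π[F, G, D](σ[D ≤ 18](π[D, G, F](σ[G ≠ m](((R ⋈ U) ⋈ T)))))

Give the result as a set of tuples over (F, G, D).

Natural join on A: {(18, 36, q, z, 15), (18, 36, q, z, 2), (18, 36, q, z, 20), (18, 36, q, z, 22), (18, 36, q, z, 36), (21, 2, q, u, 18), (21, 2, q, u, 38), (3, 36, u, p, 15), (3, 36, u, p, 2), (3, 36, u, p, 20), (3, 36, u, p, 22), (3, 36, u, p, 36), (34, 36, b, s, 15), (34, 36, b, s, 2), (34, 36, b, s, 20), (34, 36, b, s, 22), (34, 36, b, s, 36), (37, 36, w, p, 15), (37, 36, w, p, 2), (37, 36, w, p, 20), (37, 36, w, p, 22), (37, 36, w, p, 36), (7, 36, y, m, 15), (7, 36, y, m, 2), (7, 36, y, m, 20), (7, 36, y, m, 22), (7, 36, y, m, 36), (9, 36, t, p, 15), (9, 36, t, p, 2), (9, 36, t, p, 20), (9, 36, t, p, 22), (9, 36, t, p, 36)}
Natural join on C: {(37, 36, w, p, 15, 33, 23), (37, 36, w, p, 2, 33, 23), (37, 36, w, p, 20, 33, 23), (37, 36, w, p, 22, 33, 23), (37, 36, w, p, 36, 33, 23), (7, 36, y, m, 15, 23, 2), (7, 36, y, m, 2, 23, 2), (7, 36, y, m, 20, 23, 2), (7, 36, y, m, 22, 23, 2), (7, 36, y, m, 36, 23, 2), (9, 36, t, p, 15, 29, 15), (9, 36, t, p, 15, 31, 18), (9, 36, t, p, 2, 29, 15), (9, 36, t, p, 2, 31, 18), (9, 36, t, p, 20, 29, 15), (9, 36, t, p, 20, 31, 18), (9, 36, t, p, 22, 29, 15), (9, 36, t, p, 22, 31, 18), (9, 36, t, p, 36, 29, 15), (9, 36, t, p, 36, 31, 18)}
σ[G ≠ m]: keep tuples satisfying G ≠ m → {(37, 36, w, p, 15, 33, 23), (37, 36, w, p, 2, 33, 23), (37, 36, w, p, 20, 33, 23), (37, 36, w, p, 22, 33, 23), (37, 36, w, p, 36, 33, 23), (9, 36, t, p, 15, 29, 15), (9, 36, t, p, 15, 31, 18), (9, 36, t, p, 2, 29, 15), (9, 36, t, p, 2, 31, 18), (9, 36, t, p, 20, 29, 15), (9, 36, t, p, 20, 31, 18), (9, 36, t, p, 22, 29, 15), (9, 36, t, p, 22, 31, 18), (9, 36, t, p, 36, 29, 15), (9, 36, t, p, 36, 31, 18)}
Projecting to D, G, F: {(15, p, 15), (15, p, 2), (15, p, 20), (15, p, 22), (15, p, 36), (18, p, 15), (18, p, 2), (18, p, 20), (18, p, 22), (18, p, 36), (23, p, 15), (23, p, 2), (23, p, 20), (23, p, 22), (23, p, 36)}
σ[D ≤ 18]: keep tuples satisfying D ≤ 18 → {(15, p, 15), (15, p, 2), (15, p, 20), (15, p, 22), (15, p, 36), (18, p, 15), (18, p, 2), (18, p, 20), (18, p, 22), (18, p, 36)}
Projecting to F, G, D: {(15, p, 15), (15, p, 18), (2, p, 15), (2, p, 18), (20, p, 15), (20, p, 18), (22, p, 15), (22, p, 18), (36, p, 15), (36, p, 18)}

{(15, p, 15), (15, p, 18), (2, p, 15), (2, p, 18), (20, p, 15), (20, p, 18), (22, p, 15), (22, p, 18), (36, p, 15), (36, p, 18)}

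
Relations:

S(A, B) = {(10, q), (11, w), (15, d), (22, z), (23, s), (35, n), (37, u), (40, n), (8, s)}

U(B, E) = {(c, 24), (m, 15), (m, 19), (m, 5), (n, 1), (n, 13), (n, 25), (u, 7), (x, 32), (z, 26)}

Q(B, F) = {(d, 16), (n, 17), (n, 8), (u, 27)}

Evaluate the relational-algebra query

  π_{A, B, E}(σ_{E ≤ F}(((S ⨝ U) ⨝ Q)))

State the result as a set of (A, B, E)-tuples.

Joining S and U on B yields {(22, z, 26), (35, n, 1), (35, n, 13), (35, n, 25), (37, u, 7), (40, n, 1), (40, n, 13), (40, n, 25)}.
Joining (S ⨝ U) and Q on B yields {(35, n, 1, 17), (35, n, 1, 8), (35, n, 13, 17), (35, n, 13, 8), (35, n, 25, 17), (35, n, 25, 8), (37, u, 7, 27), (40, n, 1, 17), (40, n, 1, 8), (40, n, 13, 17), (40, n, 13, 8), (40, n, 25, 17), (40, n, 25, 8)}.
Apply σ_{E ≤ F}; surviving tuples: {(35, n, 1, 17), (35, n, 1, 8), (35, n, 13, 17), (37, u, 7, 27), (40, n, 1, 17), (40, n, 1, 8), (40, n, 13, 17)}
π_{A, B, E} gives {(35, n, 1), (35, n, 13), (37, u, 7), (40, n, 1), (40, n, 13)} (2 duplicate(s) eliminated).

{(35, n, 1), (35, n, 13), (37, u, 7), (40, n, 1), (40, n, 13)}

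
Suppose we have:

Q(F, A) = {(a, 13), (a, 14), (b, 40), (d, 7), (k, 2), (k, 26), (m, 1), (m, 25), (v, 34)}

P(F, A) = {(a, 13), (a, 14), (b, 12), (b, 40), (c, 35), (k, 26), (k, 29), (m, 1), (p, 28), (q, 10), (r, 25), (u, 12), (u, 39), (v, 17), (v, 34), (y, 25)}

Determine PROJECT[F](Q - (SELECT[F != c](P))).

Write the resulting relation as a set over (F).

{d, k, m}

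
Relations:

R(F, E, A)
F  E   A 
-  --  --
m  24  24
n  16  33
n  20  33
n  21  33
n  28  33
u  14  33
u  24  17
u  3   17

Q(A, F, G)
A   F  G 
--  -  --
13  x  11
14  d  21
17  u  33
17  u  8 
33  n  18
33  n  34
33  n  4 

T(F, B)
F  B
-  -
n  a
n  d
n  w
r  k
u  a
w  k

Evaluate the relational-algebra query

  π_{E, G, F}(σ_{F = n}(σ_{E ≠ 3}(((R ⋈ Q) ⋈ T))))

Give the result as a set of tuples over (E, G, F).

R ⋈ Q (natural join on F, A): {(n, 16, 33, 18), (n, 16, 33, 34), (n, 16, 33, 4), (n, 20, 33, 18), (n, 20, 33, 34), (n, 20, 33, 4), (n, 21, 33, 18), (n, 21, 33, 34), (n, 21, 33, 4), (n, 28, 33, 18), (n, 28, 33, 34), (n, 28, 33, 4), (u, 24, 17, 33), (u, 24, 17, 8), (u, 3, 17, 33), (u, 3, 17, 8)}
(R ⋈ Q) ⋈ T (natural join on F): {(n, 16, 33, 18, a), (n, 16, 33, 18, d), (n, 16, 33, 18, w), (n, 16, 33, 34, a), (n, 16, 33, 34, d), (n, 16, 33, 34, w), (n, 16, 33, 4, a), (n, 16, 33, 4, d), (n, 16, 33, 4, w), (n, 20, 33, 18, a), (n, 20, 33, 18, d), (n, 20, 33, 18, w), (n, 20, 33, 34, a), (n, 20, 33, 34, d), (n, 20, 33, 34, w), (n, 20, 33, 4, a), (n, 20, 33, 4, d), (n, 20, 33, 4, w), (n, 21, 33, 18, a), (n, 21, 33, 18, d), (n, 21, 33, 18, w), (n, 21, 33, 34, a), (n, 21, 33, 34, d), (n, 21, 33, 34, w), (n, 21, 33, 4, a), (n, 21, 33, 4, d), (n, 21, 33, 4, w), (n, 28, 33, 18, a), (n, 28, 33, 18, d), (n, 28, 33, 18, w), (n, 28, 33, 34, a), (n, 28, 33, 34, d), (n, 28, 33, 34, w), (n, 28, 33, 4, a), (n, 28, 33, 4, d), (n, 28, 33, 4, w), (u, 24, 17, 33, a), (u, 24, 17, 8, a), (u, 3, 17, 33, a), (u, 3, 17, 8, a)}
Selection E ≠ 3: {(n, 16, 33, 18, a), (n, 16, 33, 18, d), (n, 16, 33, 18, w), (n, 16, 33, 34, a), (n, 16, 33, 34, d), (n, 16, 33, 34, w), (n, 16, 33, 4, a), (n, 16, 33, 4, d), (n, 16, 33, 4, w), (n, 20, 33, 18, a), (n, 20, 33, 18, d), (n, 20, 33, 18, w), (n, 20, 33, 34, a), (n, 20, 33, 34, d), (n, 20, 33, 34, w), (n, 20, 33, 4, a), (n, 20, 33, 4, d), (n, 20, 33, 4, w), (n, 21, 33, 18, a), (n, 21, 33, 18, d), (n, 21, 33, 18, w), (n, 21, 33, 34, a), (n, 21, 33, 34, d), (n, 21, 33, 34, w), (n, 21, 33, 4, a), (n, 21, 33, 4, d), (n, 21, 33, 4, w), (n, 28, 33, 18, a), (n, 28, 33, 18, d), (n, 28, 33, 18, w), (n, 28, 33, 34, a), (n, 28, 33, 34, d), (n, 28, 33, 34, w), (n, 28, 33, 4, a), (n, 28, 33, 4, d), (n, 28, 33, 4, w), (u, 24, 17, 33, a), (u, 24, 17, 8, a)}
Selection F = n: {(n, 16, 33, 18, a), (n, 16, 33, 18, d), (n, 16, 33, 18, w), (n, 16, 33, 34, a), (n, 16, 33, 34, d), (n, 16, 33, 34, w), (n, 16, 33, 4, a), (n, 16, 33, 4, d), (n, 16, 33, 4, w), (n, 20, 33, 18, a), (n, 20, 33, 18, d), (n, 20, 33, 18, w), (n, 20, 33, 34, a), (n, 20, 33, 34, d), (n, 20, 33, 34, w), (n, 20, 33, 4, a), (n, 20, 33, 4, d), (n, 20, 33, 4, w), (n, 21, 33, 18, a), (n, 21, 33, 18, d), (n, 21, 33, 18, w), (n, 21, 33, 34, a), (n, 21, 33, 34, d), (n, 21, 33, 34, w), (n, 21, 33, 4, a), (n, 21, 33, 4, d), (n, 21, 33, 4, w), (n, 28, 33, 18, a), (n, 28, 33, 18, d), (n, 28, 33, 18, w), (n, 28, 33, 34, a), (n, 28, 33, 34, d), (n, 28, 33, 34, w), (n, 28, 33, 4, a), (n, 28, 33, 4, d), (n, 28, 33, 4, w)}
Keep only column(s) E, G, F (24 duplicate(s) eliminated): {(16, 18, n), (16, 34, n), (16, 4, n), (20, 18, n), (20, 34, n), (20, 4, n), (21, 18, n), (21, 34, n), (21, 4, n), (28, 18, n), (28, 34, n), (28, 4, n)}

{(16, 18, n), (16, 34, n), (16, 4, n), (20, 18, n), (20, 34, n), (20, 4, n), (21, 18, n), (21, 34, n), (21, 4, n), (28, 18, n), (28, 34, n), (28, 4, n)}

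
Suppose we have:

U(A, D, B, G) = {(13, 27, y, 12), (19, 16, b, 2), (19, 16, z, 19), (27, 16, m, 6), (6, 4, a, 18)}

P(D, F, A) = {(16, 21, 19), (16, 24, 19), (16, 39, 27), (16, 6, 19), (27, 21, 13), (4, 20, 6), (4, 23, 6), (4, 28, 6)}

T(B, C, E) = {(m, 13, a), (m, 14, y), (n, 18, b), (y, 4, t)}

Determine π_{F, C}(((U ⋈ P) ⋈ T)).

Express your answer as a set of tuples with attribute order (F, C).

{(21, 4), (39, 13), (39, 14)}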